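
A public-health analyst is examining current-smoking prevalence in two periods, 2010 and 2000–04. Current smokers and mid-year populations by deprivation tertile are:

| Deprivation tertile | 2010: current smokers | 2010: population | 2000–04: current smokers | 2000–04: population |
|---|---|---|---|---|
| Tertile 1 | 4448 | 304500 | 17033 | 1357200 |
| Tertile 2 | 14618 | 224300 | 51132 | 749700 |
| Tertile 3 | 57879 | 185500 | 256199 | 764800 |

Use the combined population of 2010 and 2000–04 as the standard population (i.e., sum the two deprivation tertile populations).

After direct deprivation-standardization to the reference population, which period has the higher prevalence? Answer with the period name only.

2000–04

Deprivation-specific rates per 1000 for 2010: 14.608, 65.172, 312.016.
For 2000–04: 12.550, 68.203, 334.988.
Combined standard total = 3586000; weights = 0.4634, 0.2716, 0.2650.
2010: 0.4634×14.608 + 0.2716×65.172 + 0.2650×312.016 = 107.1555 per 1000.
2000–04: 0.4634×12.550 + 0.2716×68.203 + 0.2650×334.988 = 113.1132 per 1000.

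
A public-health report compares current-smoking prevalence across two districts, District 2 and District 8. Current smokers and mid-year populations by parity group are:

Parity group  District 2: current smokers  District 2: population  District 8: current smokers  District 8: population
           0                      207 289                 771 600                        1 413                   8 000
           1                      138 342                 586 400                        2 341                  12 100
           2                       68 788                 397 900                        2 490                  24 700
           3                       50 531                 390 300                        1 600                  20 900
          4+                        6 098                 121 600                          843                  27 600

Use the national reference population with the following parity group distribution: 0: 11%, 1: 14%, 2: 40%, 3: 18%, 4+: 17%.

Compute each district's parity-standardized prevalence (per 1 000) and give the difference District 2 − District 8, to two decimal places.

Parity-specific rates per 1 000 for District 2: 268.648, 235.917, 172.878, 129.467, 50.148.
For District 8: 176.625, 193.471, 100.810, 76.555, 30.543.
Standard weights: 0.11, 0.14, 0.40, 0.18, 0.17.
District 2: 0.1100×268.648 + 0.1400×235.917 + 0.4000×172.878 + 0.1800×129.467 + 0.1700×50.148 = 163.5600 per 1 000.
District 8: 0.1100×176.625 + 0.1400×193.471 + 0.4000×100.810 + 0.1800×76.555 + 0.1700×30.543 = 105.8109 per 1 000.
Difference = 163.5600 − 105.8109 = 57.7492.

57.75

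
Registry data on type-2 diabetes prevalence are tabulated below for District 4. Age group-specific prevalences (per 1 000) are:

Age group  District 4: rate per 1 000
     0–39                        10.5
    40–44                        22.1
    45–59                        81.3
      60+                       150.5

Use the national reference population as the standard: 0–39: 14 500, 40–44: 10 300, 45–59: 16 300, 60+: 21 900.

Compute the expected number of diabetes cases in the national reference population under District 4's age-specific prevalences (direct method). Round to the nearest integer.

5001

Expected diabetes cases = Σ (standard pop × age-specific rate ÷ 1 000)
= 14 500×10.5/1 000 + 10 300×22.1/1 000 + 16 300×81.3/1 000 + 21 900×150.5/1 000
= 152.25 + 227.63 + 1325.19 + 3295.95 = 5001.02.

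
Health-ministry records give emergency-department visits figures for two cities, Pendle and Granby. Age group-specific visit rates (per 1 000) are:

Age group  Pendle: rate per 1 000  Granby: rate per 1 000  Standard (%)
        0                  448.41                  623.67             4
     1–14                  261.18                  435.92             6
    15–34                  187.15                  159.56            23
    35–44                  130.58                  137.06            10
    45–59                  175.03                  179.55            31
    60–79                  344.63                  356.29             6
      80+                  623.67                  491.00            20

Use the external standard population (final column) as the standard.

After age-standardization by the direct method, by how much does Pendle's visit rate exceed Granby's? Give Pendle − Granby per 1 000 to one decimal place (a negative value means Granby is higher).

Standard weights: 0.04, 0.06, 0.23, 0.10, 0.31, 0.06, 0.20.
Pendle: 0.0400×448.41 + 0.0600×261.18 + 0.2300×187.15 + 0.1000×130.58 + 0.3100×175.03 + 0.0600×344.63 + 0.2000×623.67 = 289.3808 per 1 000.
Granby: 0.0400×623.67 + 0.0600×435.92 + 0.2300×159.56 + 0.1000×137.06 + 0.3100×179.55 + 0.0600×356.29 + 0.2000×491.00 = 276.7447 per 1 000.
Difference = 289.3808 − 276.7447 = 12.6361.

12.6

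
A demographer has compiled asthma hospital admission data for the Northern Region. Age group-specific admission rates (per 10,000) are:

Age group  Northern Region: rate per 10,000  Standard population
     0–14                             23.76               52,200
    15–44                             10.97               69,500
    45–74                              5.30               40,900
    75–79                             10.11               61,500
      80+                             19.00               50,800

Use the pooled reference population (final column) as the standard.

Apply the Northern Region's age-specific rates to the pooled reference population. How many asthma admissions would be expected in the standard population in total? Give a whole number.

Expected asthma admissions = Σ (standard pop × age-specific rate ÷ 10,000)
= 52,200×23.76/10,000 + 69,500×10.97/10,000 + 40,900×5.30/10,000 + 61,500×10.11/10,000 + 50,800×19.00/10,000
= 124.03 + 76.24 + 21.68 + 62.18 + 96.52 = 380.64.

381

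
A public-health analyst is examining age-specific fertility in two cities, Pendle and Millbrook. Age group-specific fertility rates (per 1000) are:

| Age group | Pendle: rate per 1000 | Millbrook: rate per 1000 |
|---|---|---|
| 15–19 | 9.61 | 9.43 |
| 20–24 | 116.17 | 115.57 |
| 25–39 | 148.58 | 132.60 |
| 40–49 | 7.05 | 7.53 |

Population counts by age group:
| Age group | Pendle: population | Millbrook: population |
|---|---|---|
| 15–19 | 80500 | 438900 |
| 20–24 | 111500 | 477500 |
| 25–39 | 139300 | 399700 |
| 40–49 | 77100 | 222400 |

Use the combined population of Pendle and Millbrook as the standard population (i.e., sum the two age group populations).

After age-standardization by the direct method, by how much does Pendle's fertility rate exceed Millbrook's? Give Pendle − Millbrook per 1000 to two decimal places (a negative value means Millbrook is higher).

Combined standard total = 1946900; weights = 0.2668, 0.3025, 0.2769, 0.1538.
Pendle: 0.2668×9.61 + 0.3025×116.17 + 0.2769×148.58 + 0.1538×7.05 = 79.9279 per 1000.
Millbrook: 0.2668×9.43 + 0.3025×115.57 + 0.2769×132.60 + 0.1538×7.53 = 75.3481 per 1000.
Difference = 79.9279 − 75.3481 = 4.5798.

4.58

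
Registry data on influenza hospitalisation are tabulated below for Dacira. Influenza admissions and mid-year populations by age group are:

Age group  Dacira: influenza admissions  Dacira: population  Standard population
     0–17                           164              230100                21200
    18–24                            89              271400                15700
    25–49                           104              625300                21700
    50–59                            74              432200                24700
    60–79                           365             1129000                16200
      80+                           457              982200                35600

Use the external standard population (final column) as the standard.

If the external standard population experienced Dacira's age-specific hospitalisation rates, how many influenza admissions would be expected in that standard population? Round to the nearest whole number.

50

Age-specific rates per 100000 for Dacira: 71.27, 32.79, 16.63, 17.12, 32.33, 46.53.
Expected influenza admissions = Σ (standard pop × age-specific rate ÷ 100000)
= 21200×71.27/100000 + 15700×32.79/100000 + 21700×16.63/100000 + 24700×17.12/100000 + 16200×32.33/100000 + 35600×46.53/100000
= 15.11 + 5.15 + 3.61 + 4.23 + 5.24 + 16.56 = 49.90.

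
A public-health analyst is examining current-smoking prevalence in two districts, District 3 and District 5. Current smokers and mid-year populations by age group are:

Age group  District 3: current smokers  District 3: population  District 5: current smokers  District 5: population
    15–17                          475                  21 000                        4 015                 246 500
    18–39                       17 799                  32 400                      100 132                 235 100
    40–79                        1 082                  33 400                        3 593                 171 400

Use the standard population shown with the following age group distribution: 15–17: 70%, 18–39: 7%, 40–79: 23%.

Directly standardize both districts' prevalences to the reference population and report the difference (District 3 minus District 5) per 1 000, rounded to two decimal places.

Age-specific rates per 1 000 for District 3: 22.619, 549.352, 32.395.
For District 5: 16.288, 425.912, 20.963.
Standard weights: 0.70, 0.07, 0.23.
District 3: 0.7000×22.619 + 0.0700×549.352 + 0.2300×32.395 = 61.7389 per 1 000.
District 5: 0.7000×16.288 + 0.0700×425.912 + 0.2300×20.963 = 46.0369 per 1 000.
Difference = 61.7389 − 46.0369 = 15.7020.

15.70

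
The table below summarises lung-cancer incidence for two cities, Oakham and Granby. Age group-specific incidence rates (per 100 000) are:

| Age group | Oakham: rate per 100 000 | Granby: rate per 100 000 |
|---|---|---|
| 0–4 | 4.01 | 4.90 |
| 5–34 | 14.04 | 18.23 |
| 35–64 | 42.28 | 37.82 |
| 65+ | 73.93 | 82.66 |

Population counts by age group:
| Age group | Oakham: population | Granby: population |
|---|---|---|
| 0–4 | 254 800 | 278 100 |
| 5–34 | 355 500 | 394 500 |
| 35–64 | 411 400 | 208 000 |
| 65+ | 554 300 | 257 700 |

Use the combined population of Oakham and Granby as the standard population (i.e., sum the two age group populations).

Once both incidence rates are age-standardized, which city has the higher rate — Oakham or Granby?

Granby

Combined standard total = 2 714 300; weights = 0.1963, 0.2763, 0.2282, 0.2992.
Oakham: 0.1963×4.01 + 0.2763×14.04 + 0.2282×42.28 + 0.2992×73.93 = 36.4316 per 100 000.
Granby: 0.1963×4.90 + 0.2763×18.23 + 0.2282×37.82 + 0.2992×82.66 = 39.3580 per 100 000.
The crude rates (40.85 vs 33.14) would put Oakham higher, but that reflects its age composition; once standardized to a common age structure, Granby has the higher underlying rate.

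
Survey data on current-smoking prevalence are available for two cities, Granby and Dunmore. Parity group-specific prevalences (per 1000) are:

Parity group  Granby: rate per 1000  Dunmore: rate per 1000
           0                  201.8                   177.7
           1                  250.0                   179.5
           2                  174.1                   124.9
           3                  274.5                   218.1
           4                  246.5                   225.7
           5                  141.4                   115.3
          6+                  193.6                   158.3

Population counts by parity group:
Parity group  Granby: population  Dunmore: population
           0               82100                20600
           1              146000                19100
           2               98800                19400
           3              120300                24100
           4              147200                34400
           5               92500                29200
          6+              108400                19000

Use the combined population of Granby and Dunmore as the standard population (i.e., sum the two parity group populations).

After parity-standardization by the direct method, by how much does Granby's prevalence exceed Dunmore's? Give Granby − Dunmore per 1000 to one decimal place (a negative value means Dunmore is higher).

Combined standard total = 961100; weights = 0.1069, 0.1718, 0.1230, 0.1502, 0.1890, 0.1266, 0.1326.
Granby: 0.1069×201.8 + 0.1718×250.0 + 0.1230×174.1 + 0.1502×274.5 + 0.1890×246.5 + 0.1266×141.4 + 0.1326×193.6 = 217.3069 per 1000.
Dunmore: 0.1069×177.7 + 0.1718×179.5 + 0.1230×124.9 + 0.1502×218.1 + 0.1890×225.7 + 0.1266×115.3 + 0.1326×158.3 = 176.1821 per 1000.
Difference = 217.3069 − 176.1821 = 41.1248.

41.1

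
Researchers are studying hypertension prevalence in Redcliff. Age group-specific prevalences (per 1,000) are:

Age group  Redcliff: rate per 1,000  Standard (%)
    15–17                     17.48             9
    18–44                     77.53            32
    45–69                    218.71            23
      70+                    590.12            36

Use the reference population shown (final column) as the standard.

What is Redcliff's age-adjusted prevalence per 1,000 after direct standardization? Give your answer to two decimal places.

Standard weights: 0.09, 0.32, 0.23, 0.36.
Standardized rate: 0.0900×17.48 + 0.3200×77.53 + 0.2300×218.71 + 0.3600×590.12 = 289.1293 per 1,000.

289.13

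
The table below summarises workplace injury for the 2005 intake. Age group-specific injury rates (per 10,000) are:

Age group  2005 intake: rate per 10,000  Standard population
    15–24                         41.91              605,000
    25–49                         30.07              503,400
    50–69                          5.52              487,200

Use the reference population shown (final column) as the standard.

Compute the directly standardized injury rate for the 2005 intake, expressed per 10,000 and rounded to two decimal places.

Standard total = 1,595,600; weights = 0.3792, 0.3155, 0.3053.
Standardized rate: 0.3792×41.91 + 0.3155×30.07 + 0.3053×5.52 = 27.0633 per 10,000.

27.06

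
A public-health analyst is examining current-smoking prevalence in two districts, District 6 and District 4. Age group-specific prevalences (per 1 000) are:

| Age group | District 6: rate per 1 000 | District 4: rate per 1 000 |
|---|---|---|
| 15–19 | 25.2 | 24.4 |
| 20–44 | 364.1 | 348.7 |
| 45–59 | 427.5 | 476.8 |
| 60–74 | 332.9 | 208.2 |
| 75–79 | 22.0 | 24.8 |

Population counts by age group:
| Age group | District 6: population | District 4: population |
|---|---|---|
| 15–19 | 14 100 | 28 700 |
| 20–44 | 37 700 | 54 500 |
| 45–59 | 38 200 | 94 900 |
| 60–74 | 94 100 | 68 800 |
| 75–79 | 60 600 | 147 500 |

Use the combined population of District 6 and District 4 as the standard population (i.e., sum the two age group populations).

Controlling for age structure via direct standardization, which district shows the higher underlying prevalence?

Combined standard total = 639 100; weights = 0.0670, 0.1443, 0.2083, 0.2549, 0.3256.
District 6: 0.0670×25.2 + 0.1443×364.1 + 0.2083×427.5 + 0.2549×332.9 + 0.3256×22.0 = 235.2628 per 1 000.
District 4: 0.0670×24.4 + 0.1443×348.7 + 0.2083×476.8 + 0.2549×208.2 + 0.3256×24.8 = 212.3818 per 1 000.

District 6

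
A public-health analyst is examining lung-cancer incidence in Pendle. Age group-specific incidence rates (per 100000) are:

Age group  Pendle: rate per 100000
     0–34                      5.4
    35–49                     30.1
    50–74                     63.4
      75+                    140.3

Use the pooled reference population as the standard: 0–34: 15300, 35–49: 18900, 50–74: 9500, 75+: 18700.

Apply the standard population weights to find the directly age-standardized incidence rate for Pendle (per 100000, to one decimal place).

62.1

Standard total = 62400; weights = 0.2452, 0.3029, 0.1522, 0.2997.
Standardized rate: 0.2452×5.4 + 0.3029×30.1 + 0.1522×63.4 + 0.2997×140.3 = 62.1381 per 100000.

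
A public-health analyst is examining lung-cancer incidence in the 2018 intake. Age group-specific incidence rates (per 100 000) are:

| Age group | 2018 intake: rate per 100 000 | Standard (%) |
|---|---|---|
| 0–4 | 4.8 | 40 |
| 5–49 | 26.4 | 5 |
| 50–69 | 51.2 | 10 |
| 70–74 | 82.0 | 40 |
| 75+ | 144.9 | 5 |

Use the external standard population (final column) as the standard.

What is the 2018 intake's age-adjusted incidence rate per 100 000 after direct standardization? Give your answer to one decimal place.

48.4

Standard weights: 0.40, 0.05, 0.10, 0.40, 0.05.
Standardized rate: 0.4000×4.8 + 0.0500×26.4 + 0.1000×51.2 + 0.4000×82.0 + 0.0500×144.9 = 48.4050 per 100 000.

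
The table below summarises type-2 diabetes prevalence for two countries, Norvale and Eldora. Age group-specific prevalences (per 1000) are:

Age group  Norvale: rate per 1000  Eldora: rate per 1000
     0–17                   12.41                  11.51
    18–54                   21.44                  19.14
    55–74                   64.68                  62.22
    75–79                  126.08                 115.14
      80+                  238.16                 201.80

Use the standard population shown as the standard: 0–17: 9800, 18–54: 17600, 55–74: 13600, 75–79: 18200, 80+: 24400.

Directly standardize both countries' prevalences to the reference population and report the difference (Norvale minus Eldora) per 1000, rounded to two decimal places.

13.98

Standard total = 83600; weights = 0.1172, 0.2105, 0.1627, 0.2177, 0.2919.
Norvale: 0.1172×12.41 + 0.2105×21.44 + 0.1627×64.68 + 0.2177×126.08 + 0.2919×238.16 = 113.4494 per 1000.
Eldora: 0.1172×11.51 + 0.2105×19.14 + 0.1627×62.22 + 0.2177×115.14 + 0.2919×201.80 = 99.4656 per 1000.
Difference = 113.4494 − 99.4656 = 13.9838.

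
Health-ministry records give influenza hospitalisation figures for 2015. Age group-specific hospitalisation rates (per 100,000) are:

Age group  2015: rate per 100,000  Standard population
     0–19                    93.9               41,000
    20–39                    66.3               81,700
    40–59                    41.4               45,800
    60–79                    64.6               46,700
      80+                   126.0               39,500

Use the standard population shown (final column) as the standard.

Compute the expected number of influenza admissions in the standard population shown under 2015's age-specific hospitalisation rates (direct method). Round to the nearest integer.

Expected influenza admissions = Σ (standard pop × age-specific rate ÷ 100,000)
= 41,000×93.9/100,000 + 81,700×66.3/100,000 + 45,800×41.4/100,000 + 46,700×64.6/100,000 + 39,500×126.0/100,000
= 38.50 + 54.17 + 18.96 + 30.17 + 49.77 = 191.57.

192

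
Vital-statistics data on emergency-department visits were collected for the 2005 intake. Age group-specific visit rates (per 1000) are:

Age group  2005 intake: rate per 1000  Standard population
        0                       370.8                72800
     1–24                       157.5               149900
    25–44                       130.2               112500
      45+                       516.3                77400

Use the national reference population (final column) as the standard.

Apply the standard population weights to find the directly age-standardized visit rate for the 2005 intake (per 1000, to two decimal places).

255.00

Standard total = 412600; weights = 0.1764, 0.3633, 0.2727, 0.1876.
Standardized rate: 0.1764×370.8 + 0.3633×157.5 + 0.2727×130.2 + 0.1876×516.3 = 254.9991 per 1000.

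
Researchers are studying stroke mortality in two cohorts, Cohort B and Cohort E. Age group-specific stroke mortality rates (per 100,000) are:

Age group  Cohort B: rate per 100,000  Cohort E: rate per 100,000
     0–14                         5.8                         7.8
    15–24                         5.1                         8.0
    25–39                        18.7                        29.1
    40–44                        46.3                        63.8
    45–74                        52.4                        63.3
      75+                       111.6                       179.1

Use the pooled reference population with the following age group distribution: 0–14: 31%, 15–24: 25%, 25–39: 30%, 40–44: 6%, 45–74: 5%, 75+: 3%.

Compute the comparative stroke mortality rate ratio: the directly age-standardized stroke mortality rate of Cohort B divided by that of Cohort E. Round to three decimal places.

Standard weights: 0.31, 0.25, 0.30, 0.06, 0.05, 0.03.
Cohort B: 0.3100×5.8 + 0.2500×5.1 + 0.3000×18.7 + 0.0600×46.3 + 0.0500×52.4 + 0.0300×111.6 = 17.4290 per 100,000.
Cohort E: 0.3100×7.8 + 0.2500×8.0 + 0.3000×29.1 + 0.0600×63.8 + 0.0500×63.3 + 0.0300×179.1 = 25.5140 per 100,000.
Ratio = 17.4290 ÷ 25.5140 = 0.68312.

0.683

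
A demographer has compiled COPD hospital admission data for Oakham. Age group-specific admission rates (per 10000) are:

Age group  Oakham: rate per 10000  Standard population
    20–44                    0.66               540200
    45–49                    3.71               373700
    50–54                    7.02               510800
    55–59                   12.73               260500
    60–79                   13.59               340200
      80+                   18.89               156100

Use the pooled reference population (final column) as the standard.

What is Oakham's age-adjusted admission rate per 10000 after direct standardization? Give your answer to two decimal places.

7.43

Standard total = 2181500; weights = 0.2476, 0.1713, 0.2342, 0.1194, 0.1559, 0.0716.
Standardized rate: 0.2476×0.66 + 0.1713×3.71 + 0.2342×7.02 + 0.1194×12.73 + 0.1559×13.59 + 0.0716×18.89 = 7.4339 per 10000.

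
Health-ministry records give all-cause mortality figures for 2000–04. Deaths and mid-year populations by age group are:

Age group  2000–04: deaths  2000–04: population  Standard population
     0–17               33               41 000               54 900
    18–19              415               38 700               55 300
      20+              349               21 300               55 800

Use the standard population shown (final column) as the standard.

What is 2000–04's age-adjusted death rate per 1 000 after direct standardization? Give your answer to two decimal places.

9.35

Age-specific rates per 1 000 for 2000–04: 0.805, 10.724, 16.385.
Standard total = 166 000; weights = 0.3307, 0.3331, 0.3361.
Standardized rate: 0.3307×0.805 + 0.3331×10.724 + 0.3361×16.385 = 9.3463 per 1 000.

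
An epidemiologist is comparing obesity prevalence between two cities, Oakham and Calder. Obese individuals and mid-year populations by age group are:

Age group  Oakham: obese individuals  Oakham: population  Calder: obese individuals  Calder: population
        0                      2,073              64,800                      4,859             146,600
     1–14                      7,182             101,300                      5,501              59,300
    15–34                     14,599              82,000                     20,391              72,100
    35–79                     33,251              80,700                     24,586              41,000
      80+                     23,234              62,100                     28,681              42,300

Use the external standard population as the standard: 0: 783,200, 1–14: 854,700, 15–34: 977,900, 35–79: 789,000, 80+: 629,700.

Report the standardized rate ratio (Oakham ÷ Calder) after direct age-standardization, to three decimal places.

Age-specific rates per 1,000 for Oakham: 31.991, 70.898, 178.037, 412.032, 374.138.
For Calder: 33.145, 92.766, 282.816, 599.659, 678.038.
Standard total = 4,034,500; weights = 0.1941, 0.2118, 0.2424, 0.1956, 0.1561.
Oakham: 0.1941×31.991 + 0.2118×70.898 + 0.2424×178.037 + 0.1956×412.032 + 0.1561×374.138 = 203.3566 per 1,000.
Calder: 0.1941×33.145 + 0.2118×92.766 + 0.2424×282.816 + 0.1956×599.659 + 0.1561×678.038 = 317.7350 per 1,000.
Ratio = 203.3566 ÷ 317.7350 = 0.64002.

0.640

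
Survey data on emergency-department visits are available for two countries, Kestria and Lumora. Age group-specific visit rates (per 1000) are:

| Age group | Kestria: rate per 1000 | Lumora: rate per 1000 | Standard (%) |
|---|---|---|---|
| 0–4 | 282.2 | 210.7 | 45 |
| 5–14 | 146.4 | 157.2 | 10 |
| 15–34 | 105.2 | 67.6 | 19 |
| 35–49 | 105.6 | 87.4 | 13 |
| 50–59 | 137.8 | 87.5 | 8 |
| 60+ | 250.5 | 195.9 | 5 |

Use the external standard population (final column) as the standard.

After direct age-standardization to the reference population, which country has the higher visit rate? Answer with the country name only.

Kestria

Standard weights: 0.45, 0.10, 0.19, 0.13, 0.08, 0.05.
Kestria: 0.4500×282.2 + 0.1000×146.4 + 0.1900×105.2 + 0.1300×105.6 + 0.0800×137.8 + 0.0500×250.5 = 198.8950 per 1000.
Lumora: 0.4500×210.7 + 0.1000×157.2 + 0.1900×67.6 + 0.1300×87.4 + 0.0800×87.5 + 0.0500×195.9 = 151.5360 per 1000.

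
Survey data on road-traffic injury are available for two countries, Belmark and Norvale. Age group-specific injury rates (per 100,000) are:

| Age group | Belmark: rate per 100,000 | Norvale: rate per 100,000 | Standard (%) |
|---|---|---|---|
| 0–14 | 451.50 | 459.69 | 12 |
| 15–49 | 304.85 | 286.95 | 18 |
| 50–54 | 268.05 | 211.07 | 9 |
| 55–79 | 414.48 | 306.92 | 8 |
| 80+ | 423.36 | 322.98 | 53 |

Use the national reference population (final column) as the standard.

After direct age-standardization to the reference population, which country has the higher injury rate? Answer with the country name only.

Belmark

Standard weights: 0.12, 0.18, 0.09, 0.08, 0.53.
Belmark: 0.1200×451.50 + 0.1800×304.85 + 0.0900×268.05 + 0.0800×414.48 + 0.5300×423.36 = 390.7167 per 100,000.
Norvale: 0.1200×459.69 + 0.1800×286.95 + 0.0900×211.07 + 0.0800×306.92 + 0.5300×322.98 = 321.5431 per 100,000.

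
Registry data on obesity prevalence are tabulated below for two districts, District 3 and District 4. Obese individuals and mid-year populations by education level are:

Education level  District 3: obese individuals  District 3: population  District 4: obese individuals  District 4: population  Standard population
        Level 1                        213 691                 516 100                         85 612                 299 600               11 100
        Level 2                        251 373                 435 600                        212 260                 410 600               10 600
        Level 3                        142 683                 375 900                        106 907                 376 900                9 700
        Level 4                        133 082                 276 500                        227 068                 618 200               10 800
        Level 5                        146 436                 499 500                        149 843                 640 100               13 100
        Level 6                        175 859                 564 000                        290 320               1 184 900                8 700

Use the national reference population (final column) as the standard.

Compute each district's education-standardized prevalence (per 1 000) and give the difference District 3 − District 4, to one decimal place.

87.2

Education-specific rates per 1 000 for District 3: 414.050, 577.073, 379.577, 481.309, 293.165, 311.807.
For District 4: 285.754, 516.951, 283.648, 367.305, 234.093, 245.016.
Standard total = 64 000; weights = 0.1734, 0.1656, 0.1516, 0.1688, 0.2047, 0.1359.
District 3: 0.1734×414.050 + 0.1656×577.073 + 0.1516×379.577 + 0.1688×481.309 + 0.2047×293.165 + 0.1359×311.807 = 408.5335 per 1 000.
District 4: 0.1734×285.754 + 0.1656×516.951 + 0.1516×283.648 + 0.1688×367.305 + 0.2047×234.093 + 0.1359×245.016 = 321.3765 per 1 000.
Difference = 408.5335 − 321.3765 = 87.1570.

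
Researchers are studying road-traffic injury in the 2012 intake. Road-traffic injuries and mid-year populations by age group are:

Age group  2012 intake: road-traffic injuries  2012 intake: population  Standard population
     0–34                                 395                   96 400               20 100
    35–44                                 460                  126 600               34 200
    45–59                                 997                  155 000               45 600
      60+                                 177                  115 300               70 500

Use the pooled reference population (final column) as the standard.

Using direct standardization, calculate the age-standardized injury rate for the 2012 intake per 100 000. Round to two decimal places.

356.90

Age-specific rates per 100 000 for the 2012 intake: 409.75, 363.35, 643.23, 153.51.
Standard total = 170 400; weights = 0.1180, 0.2007, 0.2676, 0.4137.
Standardized rate: 0.1180×409.75 + 0.2007×363.35 + 0.2676×643.23 + 0.4137×153.51 = 356.9030 per 100 000.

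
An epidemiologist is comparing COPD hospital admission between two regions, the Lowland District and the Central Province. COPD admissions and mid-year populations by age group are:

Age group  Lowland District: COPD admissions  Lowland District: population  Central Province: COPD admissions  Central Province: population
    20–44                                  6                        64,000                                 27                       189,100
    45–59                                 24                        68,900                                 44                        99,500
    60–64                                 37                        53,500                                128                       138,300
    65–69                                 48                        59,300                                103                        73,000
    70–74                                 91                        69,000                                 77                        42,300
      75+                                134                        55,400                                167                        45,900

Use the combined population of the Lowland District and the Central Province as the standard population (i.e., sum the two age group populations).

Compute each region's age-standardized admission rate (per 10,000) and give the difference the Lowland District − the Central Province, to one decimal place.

-3.5

Age-specific rates per 10,000 for the Lowland District: 0.94, 3.48, 6.92, 8.09, 13.19, 24.19.
For the Central Province: 1.43, 4.42, 9.26, 14.11, 18.20, 36.38.
Combined standard total = 958,200; weights = 0.2641, 0.1757, 0.2002, 0.1381, 0.1162, 0.1057.
The Lowland District: 0.2641×0.94 + 0.1757×3.48 + 0.2002×6.92 + 0.1381×8.09 + 0.1162×13.19 + 0.1057×24.19 = 7.4508 per 10,000.
The Central Province: 0.2641×1.43 + 0.1757×4.42 + 0.2002×9.26 + 0.1381×14.11 + 0.1162×18.20 + 0.1057×36.38 = 10.9159 per 10,000.
Difference = 7.4508 − 10.9159 = -3.4651.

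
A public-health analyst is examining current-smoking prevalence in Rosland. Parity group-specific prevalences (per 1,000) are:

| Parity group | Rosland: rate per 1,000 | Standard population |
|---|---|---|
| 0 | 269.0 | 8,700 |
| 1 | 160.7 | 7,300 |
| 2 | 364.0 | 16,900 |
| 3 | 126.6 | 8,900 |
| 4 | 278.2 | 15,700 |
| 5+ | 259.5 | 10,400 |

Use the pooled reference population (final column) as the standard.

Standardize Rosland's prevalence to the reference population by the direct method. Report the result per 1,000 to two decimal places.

263.01

Standard total = 67,900; weights = 0.1281, 0.1075, 0.2489, 0.1311, 0.2312, 0.1532.
Standardized rate: 0.1281×269.0 + 0.1075×160.7 + 0.2489×364.0 + 0.1311×126.6 + 0.2312×278.2 + 0.1532×259.5 = 263.0087 per 1,000.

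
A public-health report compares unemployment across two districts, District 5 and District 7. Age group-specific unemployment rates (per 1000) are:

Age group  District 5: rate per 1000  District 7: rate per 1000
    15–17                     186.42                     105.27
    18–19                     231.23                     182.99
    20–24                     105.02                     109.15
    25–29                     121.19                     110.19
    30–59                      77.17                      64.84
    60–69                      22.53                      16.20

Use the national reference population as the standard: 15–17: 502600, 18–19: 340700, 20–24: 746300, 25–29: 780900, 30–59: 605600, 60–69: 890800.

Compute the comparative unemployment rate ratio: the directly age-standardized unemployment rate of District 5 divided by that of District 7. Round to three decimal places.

Standard total = 3866900; weights = 0.1300, 0.0881, 0.1930, 0.2019, 0.1566, 0.2304.
District 5: 0.1300×186.42 + 0.0881×231.23 + 0.1930×105.02 + 0.2019×121.19 + 0.1566×77.17 + 0.2304×22.53 = 106.6209 per 1000.
District 7: 0.1300×105.27 + 0.0881×182.99 + 0.1930×109.15 + 0.2019×110.19 + 0.1566×64.84 + 0.2304×16.20 = 87.0096 per 1000.
Ratio = 106.6209 ÷ 87.0096 = 1.22539.

1.225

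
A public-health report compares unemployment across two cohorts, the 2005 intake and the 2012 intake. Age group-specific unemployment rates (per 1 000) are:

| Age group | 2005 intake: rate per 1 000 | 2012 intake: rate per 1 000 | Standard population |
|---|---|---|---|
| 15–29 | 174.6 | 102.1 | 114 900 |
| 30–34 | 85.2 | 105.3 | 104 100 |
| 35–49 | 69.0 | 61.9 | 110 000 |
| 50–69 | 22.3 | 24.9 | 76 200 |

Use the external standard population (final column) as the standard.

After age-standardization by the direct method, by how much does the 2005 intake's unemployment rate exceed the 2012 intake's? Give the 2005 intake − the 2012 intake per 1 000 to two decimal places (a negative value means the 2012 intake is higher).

Standard total = 405 200; weights = 0.2836, 0.2569, 0.2715, 0.1881.
The 2005 intake: 0.2836×174.6 + 0.2569×85.2 + 0.2715×69.0 + 0.1881×22.3 = 94.3241 per 1 000.
The 2012 intake: 0.2836×102.1 + 0.2569×105.3 + 0.2715×61.9 + 0.1881×24.9 = 77.4911 per 1 000.
Difference = 94.3241 − 77.4911 = 16.8330.

16.83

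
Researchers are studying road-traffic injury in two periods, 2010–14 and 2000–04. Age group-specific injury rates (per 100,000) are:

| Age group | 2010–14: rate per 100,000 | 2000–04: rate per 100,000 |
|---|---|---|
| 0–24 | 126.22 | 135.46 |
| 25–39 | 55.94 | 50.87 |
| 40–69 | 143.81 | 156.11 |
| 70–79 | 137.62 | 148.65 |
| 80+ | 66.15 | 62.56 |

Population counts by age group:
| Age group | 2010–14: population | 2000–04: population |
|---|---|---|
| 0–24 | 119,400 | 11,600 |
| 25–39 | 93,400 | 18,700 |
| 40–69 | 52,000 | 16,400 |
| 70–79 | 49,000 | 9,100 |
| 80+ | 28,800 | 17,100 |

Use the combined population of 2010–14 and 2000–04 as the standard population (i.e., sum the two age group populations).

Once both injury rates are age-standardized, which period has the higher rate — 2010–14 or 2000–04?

2000–04

Combined standard total = 415,500; weights = 0.3153, 0.2698, 0.1646, 0.1398, 0.1105.
2010–14: 0.3153×126.22 + 0.2698×55.94 + 0.1646×143.81 + 0.1398×137.62 + 0.1105×66.15 = 105.1126 per 100,000.
2000–04: 0.3153×135.46 + 0.2698×50.87 + 0.1646×156.11 + 0.1398×148.65 + 0.1105×62.56 = 109.8286 per 100,000.
The crude rates (106.31 vs 102.95) would put 2010–14 higher, but that reflects its age composition; once standardized to a common age structure, 2000–04 has the higher underlying rate.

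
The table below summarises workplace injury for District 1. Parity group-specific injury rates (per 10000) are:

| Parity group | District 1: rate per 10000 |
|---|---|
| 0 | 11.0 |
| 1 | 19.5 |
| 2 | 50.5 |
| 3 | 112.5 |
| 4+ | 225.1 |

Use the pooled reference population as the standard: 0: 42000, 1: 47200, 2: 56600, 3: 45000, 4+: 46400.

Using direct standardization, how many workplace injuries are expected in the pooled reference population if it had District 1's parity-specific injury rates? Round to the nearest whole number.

Expected workplace injuries = Σ (standard pop × parity-specific rate ÷ 10000)
= 42000×11.0/10000 + 47200×19.5/10000 + 56600×50.5/10000 + 45000×112.5/10000 + 46400×225.1/10000
= 46.20 + 92.04 + 285.83 + 506.25 + 1044.46 = 1974.78.

1975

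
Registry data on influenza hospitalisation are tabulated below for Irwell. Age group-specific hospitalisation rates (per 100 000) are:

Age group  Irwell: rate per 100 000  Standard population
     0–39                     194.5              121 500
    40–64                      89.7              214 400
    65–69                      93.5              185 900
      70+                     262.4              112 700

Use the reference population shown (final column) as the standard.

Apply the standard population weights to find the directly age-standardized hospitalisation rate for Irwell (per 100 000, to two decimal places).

Standard total = 634 500; weights = 0.1915, 0.3379, 0.2930, 0.1776.
Standardized rate: 0.1915×194.5 + 0.3379×89.7 + 0.2930×93.5 + 0.1776×262.4 = 141.5564 per 100 000.

141.56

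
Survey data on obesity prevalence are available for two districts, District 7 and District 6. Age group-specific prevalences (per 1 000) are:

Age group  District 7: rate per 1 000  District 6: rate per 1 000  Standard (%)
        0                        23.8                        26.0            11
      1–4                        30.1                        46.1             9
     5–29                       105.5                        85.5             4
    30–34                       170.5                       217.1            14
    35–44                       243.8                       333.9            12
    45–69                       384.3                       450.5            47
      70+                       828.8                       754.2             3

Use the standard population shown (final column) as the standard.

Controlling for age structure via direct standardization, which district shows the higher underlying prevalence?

Standard weights: 0.11, 0.09, 0.04, 0.14, 0.12, 0.47, 0.03.
District 7: 0.1100×23.8 + 0.0900×30.1 + 0.0400×105.5 + 0.1400×170.5 + 0.1200×243.8 + 0.4700×384.3 + 0.0300×828.8 = 268.1580 per 1 000.
District 6: 0.1100×26.0 + 0.0900×46.1 + 0.0400×85.5 + 0.1400×217.1 + 0.1200×333.9 + 0.4700×450.5 + 0.0300×754.2 = 315.2520 per 1 000.

District 6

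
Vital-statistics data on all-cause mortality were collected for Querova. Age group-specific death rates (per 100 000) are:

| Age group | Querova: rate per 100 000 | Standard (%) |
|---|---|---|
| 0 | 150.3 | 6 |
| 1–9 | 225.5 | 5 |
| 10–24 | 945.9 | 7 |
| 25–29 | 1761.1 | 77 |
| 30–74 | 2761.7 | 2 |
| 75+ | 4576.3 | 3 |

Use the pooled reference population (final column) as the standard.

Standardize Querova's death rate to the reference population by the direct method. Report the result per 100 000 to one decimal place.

Standard weights: 0.06, 0.05, 0.07, 0.77, 0.02, 0.03.
Standardized rate: 0.0600×150.3 + 0.0500×225.5 + 0.0700×945.9 + 0.7700×1761.1 + 0.0200×2761.7 + 0.0300×4576.3 = 1635.0760 per 100 000.

1635.1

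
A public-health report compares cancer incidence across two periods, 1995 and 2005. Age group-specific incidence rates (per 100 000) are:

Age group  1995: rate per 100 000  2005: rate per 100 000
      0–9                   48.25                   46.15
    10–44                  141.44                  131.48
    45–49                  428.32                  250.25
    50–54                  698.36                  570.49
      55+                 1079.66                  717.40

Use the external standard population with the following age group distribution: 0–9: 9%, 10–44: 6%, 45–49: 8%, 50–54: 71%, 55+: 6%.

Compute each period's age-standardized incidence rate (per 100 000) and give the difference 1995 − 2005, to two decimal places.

127.56

Standard weights: 0.09, 0.06, 0.08, 0.71, 0.06.
1995: 0.0900×48.25 + 0.0600×141.44 + 0.0800×428.32 + 0.7100×698.36 + 0.0600×1079.66 = 607.7097 per 100 000.
2005: 0.0900×46.15 + 0.0600×131.48 + 0.0800×250.25 + 0.7100×570.49 + 0.0600×717.40 = 480.1542 per 100 000.
Difference = 607.7097 − 480.1542 = 127.5555.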